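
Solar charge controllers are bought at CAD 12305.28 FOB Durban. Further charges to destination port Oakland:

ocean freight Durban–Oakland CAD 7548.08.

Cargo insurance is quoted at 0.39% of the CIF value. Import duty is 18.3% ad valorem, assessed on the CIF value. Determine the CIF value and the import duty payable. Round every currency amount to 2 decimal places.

Let C be the CIF value. C = FOB price + freight + 0.39% × C
C − 0.39% × C = 12305.28 + 7548.08
0.9961 × C = 19853.36
C = 19853.36 / 0.9961 = 19931.09
Insurance premium = 0.39% × 19931.09 = 77.73
Import duty = 19931.09 × 18.3% = 3647.39

CIF value: CAD 19931.09; import duty: CAD 3647.39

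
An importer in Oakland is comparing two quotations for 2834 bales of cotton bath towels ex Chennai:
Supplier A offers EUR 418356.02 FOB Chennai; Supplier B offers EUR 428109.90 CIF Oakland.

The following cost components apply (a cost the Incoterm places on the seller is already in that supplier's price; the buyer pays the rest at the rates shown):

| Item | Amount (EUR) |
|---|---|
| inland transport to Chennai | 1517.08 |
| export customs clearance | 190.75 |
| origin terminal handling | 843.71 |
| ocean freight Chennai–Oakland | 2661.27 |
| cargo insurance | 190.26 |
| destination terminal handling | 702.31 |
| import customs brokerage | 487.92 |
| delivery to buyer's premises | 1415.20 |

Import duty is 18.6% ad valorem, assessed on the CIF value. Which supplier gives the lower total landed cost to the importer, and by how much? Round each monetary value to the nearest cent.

Supplier A is cheaper by EUR 8186.19

Supplier A (FOB):
CIF value = FOB price + freight + insurance = 418356.02 + 2661.27 + 190.26 = 421207.55
Import duty = 421207.55 × 18.6% = 78344.60
Buyer bears (A): 2661.27 + 190.26 + 702.31 + 487.92 + 1415.20 = 5456.96
Landed cost (A) = invoice 418356.02 + 5456.96 + duty 78344.60 = 502157.58
Supplier B (CIF):
The CIF price already equals the CIF value: 428109.90
Import duty = 428109.90 × 18.6% = 79628.44
Buyer bears (B): 702.31 + 487.92 + 1415.20 = 2605.43
Landed cost (B) = invoice 428109.90 + 2605.43 + duty 79628.44 = 510343.77
Difference = |502157.58 − 510343.77| = 8186.19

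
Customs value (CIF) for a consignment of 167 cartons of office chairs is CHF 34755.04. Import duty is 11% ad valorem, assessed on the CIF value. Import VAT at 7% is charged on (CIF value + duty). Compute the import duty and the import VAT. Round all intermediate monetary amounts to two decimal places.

Import duty: CHF 3823.05; import VAT: CHF 2700.47

Import duty = 34755.04 × 11% = 3823.05
VAT base = CIF + duty = 34755.04 + 3823.05 = 38578.09
Import VAT = 38578.09 × 7% = 2700.47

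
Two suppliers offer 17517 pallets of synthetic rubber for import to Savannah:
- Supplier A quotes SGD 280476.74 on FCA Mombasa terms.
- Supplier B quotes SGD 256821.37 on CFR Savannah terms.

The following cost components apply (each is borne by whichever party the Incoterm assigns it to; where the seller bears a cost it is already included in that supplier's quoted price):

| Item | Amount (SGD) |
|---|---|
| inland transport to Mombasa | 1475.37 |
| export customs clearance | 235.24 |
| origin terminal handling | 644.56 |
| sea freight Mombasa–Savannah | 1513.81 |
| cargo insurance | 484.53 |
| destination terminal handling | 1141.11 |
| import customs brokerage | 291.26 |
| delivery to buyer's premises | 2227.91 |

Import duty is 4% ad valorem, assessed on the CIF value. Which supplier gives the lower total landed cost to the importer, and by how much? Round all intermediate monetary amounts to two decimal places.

Supplier A (FCA):
CIF value = FCA price + origin terminal + freight + insurance = 280476.74 + 644.56 + 1513.81 + 484.53 = 283119.64
Import duty = 283119.64 × 4% = 11324.79
Buyer bears (A): 644.56 + 1513.81 + 484.53 + 1141.11 + 291.26 + 2227.91 = 6303.18
Landed cost (A) = invoice 280476.74 + 6303.18 + duty 11324.79 = 298104.71
Supplier B (CFR):
CIF value = CFR price + insurance = 256821.37 + 484.53 = 257305.90
Import duty = 257305.90 × 4% = 10292.24
Buyer bears (B): 484.53 + 1141.11 + 291.26 + 2227.91 = 4144.81
Landed cost (B) = invoice 256821.37 + 4144.81 + duty 10292.24 = 271258.42
Difference = |298104.71 − 271258.42| = 26846.29

Supplier B is cheaper by SGD 26846.29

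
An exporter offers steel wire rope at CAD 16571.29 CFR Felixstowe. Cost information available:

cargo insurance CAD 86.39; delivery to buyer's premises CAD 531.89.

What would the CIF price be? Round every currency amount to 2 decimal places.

Not relevant to the conversion: delivery — on the buyer under both terms; not part of either seller's price.
From CFR to CIF, the seller additionally bears: insurance.
CIF price = 16571.29 + 86.39 = 16657.68

CIF price: CAD 16657.68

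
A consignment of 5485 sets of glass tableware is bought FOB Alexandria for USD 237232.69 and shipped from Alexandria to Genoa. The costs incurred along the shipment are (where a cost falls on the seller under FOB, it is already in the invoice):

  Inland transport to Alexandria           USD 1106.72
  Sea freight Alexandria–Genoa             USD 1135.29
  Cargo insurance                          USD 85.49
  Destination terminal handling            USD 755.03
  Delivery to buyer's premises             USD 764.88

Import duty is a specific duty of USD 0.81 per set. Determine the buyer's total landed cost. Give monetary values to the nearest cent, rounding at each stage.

Total landed cost: USD 244416.23

FOB: the seller bears costs until goods are on board at the origin port; the buyer bears freight, insurance and all costs thereafter.
Already in the invoice (seller's account under FOB): inland to port — exclude.
CIF value = FOB price + freight + insurance = 237232.69 + 1135.29 + 85.49 = 238453.47
Import duty = 5485 × 0.81 = 4442.85
Buyer bears: freight 1135.29 + insurance 85.49 + destination terminal 755.03 + delivery 764.88 + duty 4442.85 = 7183.54
Landed cost = invoice 237232.69 + 7183.54 = 244416.23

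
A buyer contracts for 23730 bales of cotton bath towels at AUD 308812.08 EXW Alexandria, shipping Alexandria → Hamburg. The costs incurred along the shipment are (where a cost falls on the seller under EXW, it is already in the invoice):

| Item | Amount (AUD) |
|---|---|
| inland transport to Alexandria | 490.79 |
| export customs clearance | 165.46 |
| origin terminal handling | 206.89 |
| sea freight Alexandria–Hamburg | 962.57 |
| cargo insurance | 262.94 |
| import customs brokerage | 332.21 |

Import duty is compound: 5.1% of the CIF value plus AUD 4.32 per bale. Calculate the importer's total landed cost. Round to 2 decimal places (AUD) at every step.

Total landed cost: AUD 429602.48

EXW: the seller makes goods available at their premises; the buyer bears all onward costs.
CIF value = EXW price + inland to port + export clearance + origin terminal + freight + insurance = 308812.08 + 490.79 + 165.46 + 206.89 + 962.57 + 262.94 = 310900.73
Ad valorem component: 310900.73 × 5.1% = 15855.94
Specific component: 23730 × 4.32 = 102513.60
Import duty = 15855.94 + 102513.60 = 118369.54
Buyer bears: inland to port 490.79 + export clearance 165.46 + origin terminal 206.89 + freight 962.57 + insurance 262.94 + brokerage 332.21 + duty 118369.54 = 120790.40
Landed cost = invoice 308812.08 + 120790.40 = 429602.48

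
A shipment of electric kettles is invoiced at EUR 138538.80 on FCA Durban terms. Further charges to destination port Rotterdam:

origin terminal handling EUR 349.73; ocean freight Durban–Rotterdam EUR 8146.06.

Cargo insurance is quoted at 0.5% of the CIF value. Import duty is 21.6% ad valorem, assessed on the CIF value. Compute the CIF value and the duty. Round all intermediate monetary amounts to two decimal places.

CIF value: EUR 147773.46; import duty: EUR 31919.07

Let C be the CIF value. C = FCA price + pre-shipment costs + freight + 0.5% × C
C − 0.5% × C = 138538.80 + 349.73 + 8146.06
0.995 × C = 147034.59
C = 147034.59 / 0.995 = 147773.46
Insurance premium = 0.5% × 147773.46 = 738.87
Import duty = 147773.46 × 21.6% = 31919.07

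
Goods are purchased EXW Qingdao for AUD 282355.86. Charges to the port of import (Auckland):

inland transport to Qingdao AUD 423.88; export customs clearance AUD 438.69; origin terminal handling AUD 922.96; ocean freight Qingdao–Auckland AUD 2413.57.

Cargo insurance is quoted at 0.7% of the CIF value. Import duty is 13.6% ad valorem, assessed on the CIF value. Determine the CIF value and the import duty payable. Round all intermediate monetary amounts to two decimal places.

CIF value: AUD 288574.98; import duty: AUD 39246.20

Let C be the CIF value. C = EXW price + pre-shipment costs + freight + 0.7% × C
C − 0.7% × C = 282355.86 + 423.88 + 438.69 + 922.96 + 2413.57
0.993 × C = 286554.96
C = 286554.96 / 0.993 = 288574.98
Insurance premium = 0.7% × 288574.98 = 2020.02
Import duty = 288574.98 × 13.6% = 39246.20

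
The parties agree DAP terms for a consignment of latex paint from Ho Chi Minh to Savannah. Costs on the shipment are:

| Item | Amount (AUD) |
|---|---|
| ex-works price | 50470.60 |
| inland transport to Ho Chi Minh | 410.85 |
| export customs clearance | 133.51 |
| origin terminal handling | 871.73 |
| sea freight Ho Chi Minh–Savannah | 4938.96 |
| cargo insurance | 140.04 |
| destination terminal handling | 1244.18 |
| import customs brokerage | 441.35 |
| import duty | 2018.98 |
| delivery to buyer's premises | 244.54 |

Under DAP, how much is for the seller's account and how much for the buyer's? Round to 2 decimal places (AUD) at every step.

Seller: AUD 58454.41; buyer: AUD 2460.33

DAP: the seller bears all costs to the named destination except import duty and clearance.
Seller's account: goods 50470.60 + inland to port 410.85 + export clearance 133.51 + origin terminal 871.73 + freight 4938.96 + insurance 140.04 + destination terminal 1244.18 + delivery 244.54 = 58454.41
Buyer's account: brokerage 441.35 + duty 2018.98 = 2460.33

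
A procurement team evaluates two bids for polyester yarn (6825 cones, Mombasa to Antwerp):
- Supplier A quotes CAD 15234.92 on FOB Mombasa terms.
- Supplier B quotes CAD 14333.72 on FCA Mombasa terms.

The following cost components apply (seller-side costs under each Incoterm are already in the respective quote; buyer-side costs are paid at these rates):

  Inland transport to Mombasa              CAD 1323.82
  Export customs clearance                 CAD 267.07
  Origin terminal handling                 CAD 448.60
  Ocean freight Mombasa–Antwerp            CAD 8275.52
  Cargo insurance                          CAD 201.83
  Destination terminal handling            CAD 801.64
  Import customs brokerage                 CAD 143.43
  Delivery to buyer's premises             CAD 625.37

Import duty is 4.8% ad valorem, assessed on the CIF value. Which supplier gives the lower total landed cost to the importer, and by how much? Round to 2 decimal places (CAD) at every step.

Supplier B is cheaper by CAD 474.33

Supplier A (FOB):
CIF value = FOB price + freight + insurance = 15234.92 + 8275.52 + 201.83 = 23712.27
Import duty = 23712.27 × 4.8% = 1138.19
Buyer bears (A): 8275.52 + 201.83 + 801.64 + 143.43 + 625.37 = 10047.79
Landed cost (A) = invoice 15234.92 + 10047.79 + duty 1138.19 = 26420.90
Supplier B (FCA):
CIF value = FCA price + origin terminal + freight + insurance = 14333.72 + 448.60 + 8275.52 + 201.83 = 23259.67
Import duty = 23259.67 × 4.8% = 1116.46
Buyer bears (B): 448.60 + 8275.52 + 201.83 + 801.64 + 143.43 + 625.37 = 10496.39
Landed cost (B) = invoice 14333.72 + 10496.39 + duty 1116.46 = 25946.57
Difference = |26420.90 − 25946.57| = 474.33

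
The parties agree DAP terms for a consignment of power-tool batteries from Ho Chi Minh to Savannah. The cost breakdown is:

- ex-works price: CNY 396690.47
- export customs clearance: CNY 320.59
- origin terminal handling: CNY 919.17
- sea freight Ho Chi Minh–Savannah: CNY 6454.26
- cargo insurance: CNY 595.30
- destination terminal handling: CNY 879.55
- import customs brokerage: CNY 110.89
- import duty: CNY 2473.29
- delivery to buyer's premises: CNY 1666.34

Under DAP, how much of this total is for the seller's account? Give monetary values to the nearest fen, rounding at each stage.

DAP: the seller bears all costs to the named destination except import duty and clearance.
Seller's account: goods 396690.47 + export clearance 320.59 + origin terminal 919.17 + freight 6454.26 + insurance 595.30 + destination terminal 879.55 + delivery 1666.34 = 407525.68
Buyer's account: brokerage 110.89 + duty 2473.29 = 2584.18

Seller's account: CNY 407525.68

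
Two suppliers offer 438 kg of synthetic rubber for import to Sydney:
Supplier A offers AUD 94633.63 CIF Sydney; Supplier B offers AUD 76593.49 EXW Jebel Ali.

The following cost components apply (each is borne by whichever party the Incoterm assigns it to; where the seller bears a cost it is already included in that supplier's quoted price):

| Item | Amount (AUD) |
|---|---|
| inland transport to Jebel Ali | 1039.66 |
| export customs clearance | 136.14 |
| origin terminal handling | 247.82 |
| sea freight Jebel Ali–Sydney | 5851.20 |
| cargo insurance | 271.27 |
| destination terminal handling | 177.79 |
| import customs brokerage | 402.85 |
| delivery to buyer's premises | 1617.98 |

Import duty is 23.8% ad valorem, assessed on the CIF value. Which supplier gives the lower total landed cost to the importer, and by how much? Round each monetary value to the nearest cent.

Supplier B is cheaper by AUD 12991.63

Supplier A (CIF):
The CIF price already equals the CIF value: 94633.63
Import duty = 94633.63 × 23.8% = 22522.80
Buyer bears (A): 177.79 + 402.85 + 1617.98 = 2198.62
Landed cost (A) = invoice 94633.63 + 2198.62 + duty 22522.80 = 119355.05
Supplier B (EXW):
CIF value = EXW price + inland to port + export clearance + origin terminal + freight + insurance = 76593.49 + 1039.66 + 136.14 + 247.82 + 5851.20 + 271.27 = 84139.58
Import duty = 84139.58 × 23.8% = 20025.22
Buyer bears (B): 1039.66 + 136.14 + 247.82 + 5851.20 + 271.27 + 177.79 + 402.85 + 1617.98 = 9744.71
Landed cost (B) = invoice 76593.49 + 9744.71 + duty 20025.22 = 106363.42
Difference = |119355.05 − 106363.42| = 12991.63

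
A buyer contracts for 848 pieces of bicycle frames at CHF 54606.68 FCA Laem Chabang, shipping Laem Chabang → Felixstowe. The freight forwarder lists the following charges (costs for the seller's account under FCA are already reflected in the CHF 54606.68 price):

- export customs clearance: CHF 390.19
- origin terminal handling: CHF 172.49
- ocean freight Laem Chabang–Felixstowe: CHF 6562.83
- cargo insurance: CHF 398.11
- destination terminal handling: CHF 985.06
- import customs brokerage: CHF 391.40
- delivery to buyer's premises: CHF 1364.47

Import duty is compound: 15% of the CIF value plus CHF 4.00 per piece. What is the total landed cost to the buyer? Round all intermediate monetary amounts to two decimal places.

Total landed cost: CHF 77134.06

FCA: the seller delivers export-cleared goods to the carrier; the buyer bears costs from that point.
Already in the invoice (seller's account under FCA): export clearance — exclude.
CIF value = FCA price + origin terminal + freight + insurance = 54606.68 + 172.49 + 6562.83 + 398.11 = 61740.11
Ad valorem component: 61740.11 × 15% = 9261.02
Specific component: 848 × 4.00 = 3392.00
Import duty = 9261.02 + 3392.00 = 12653.02
Buyer bears: origin terminal 172.49 + freight 6562.83 + insurance 398.11 + destination terminal 985.06 + brokerage 391.40 + delivery 1364.47 + duty 12653.02 = 22527.38
Landed cost = invoice 54606.68 + 22527.38 = 77134.06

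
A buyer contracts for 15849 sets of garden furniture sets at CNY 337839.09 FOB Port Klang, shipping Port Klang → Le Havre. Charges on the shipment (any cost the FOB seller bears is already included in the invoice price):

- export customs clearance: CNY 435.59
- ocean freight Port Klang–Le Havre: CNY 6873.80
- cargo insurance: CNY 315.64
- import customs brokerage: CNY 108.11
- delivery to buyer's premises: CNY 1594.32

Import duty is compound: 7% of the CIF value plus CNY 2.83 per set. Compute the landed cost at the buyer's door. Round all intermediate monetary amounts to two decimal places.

FOB: the seller bears costs until goods are on board at the origin port; the buyer bears freight, insurance and all costs thereafter.
Already in the invoice (seller's account under FOB): export clearance — exclude.
CIF value = FOB price + freight + insurance = 337839.09 + 6873.80 + 315.64 = 345028.53
Ad valorem component: 345028.53 × 7% = 24152.00
Specific component: 15849 × 2.83 = 44852.67
Import duty = 24152.00 + 44852.67 = 69004.67
Buyer bears: freight 6873.80 + insurance 315.64 + brokerage 108.11 + delivery 1594.32 + duty 69004.67 = 77896.54
Landed cost = invoice 337839.09 + 77896.54 = 415735.63

Total landed cost: CNY 415735.63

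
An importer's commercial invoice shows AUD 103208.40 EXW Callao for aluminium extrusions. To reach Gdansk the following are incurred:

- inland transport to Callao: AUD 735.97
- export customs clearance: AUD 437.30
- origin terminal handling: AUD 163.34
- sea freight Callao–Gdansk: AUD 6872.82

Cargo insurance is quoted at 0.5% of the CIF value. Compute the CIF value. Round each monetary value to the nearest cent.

Let C be the CIF value. C = EXW price + pre-shipment costs + freight + 0.5% × C
C − 0.5% × C = 103208.40 + 735.97 + 437.30 + 163.34 + 6872.82
0.995 × C = 111417.83
C = 111417.83 / 0.995 = 111977.72
Insurance premium = 0.5% × 111977.72 = 559.89

CIF value: AUD 111977.72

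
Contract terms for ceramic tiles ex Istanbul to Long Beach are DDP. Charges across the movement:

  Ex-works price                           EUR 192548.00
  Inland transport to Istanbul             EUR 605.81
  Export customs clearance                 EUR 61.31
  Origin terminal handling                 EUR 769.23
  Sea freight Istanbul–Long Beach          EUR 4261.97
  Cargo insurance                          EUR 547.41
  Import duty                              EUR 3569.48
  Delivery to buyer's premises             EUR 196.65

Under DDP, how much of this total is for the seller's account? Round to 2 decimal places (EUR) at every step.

Seller's account: EUR 202559.86

DDP: the seller bears all costs including import duty.
Seller's account: goods 192548.00 + inland to port 605.81 + export clearance 61.31 + origin terminal 769.23 + freight 4261.97 + insurance 547.41 + duty 3569.48 + delivery 196.65 = 202559.86
Buyer's account: 0.00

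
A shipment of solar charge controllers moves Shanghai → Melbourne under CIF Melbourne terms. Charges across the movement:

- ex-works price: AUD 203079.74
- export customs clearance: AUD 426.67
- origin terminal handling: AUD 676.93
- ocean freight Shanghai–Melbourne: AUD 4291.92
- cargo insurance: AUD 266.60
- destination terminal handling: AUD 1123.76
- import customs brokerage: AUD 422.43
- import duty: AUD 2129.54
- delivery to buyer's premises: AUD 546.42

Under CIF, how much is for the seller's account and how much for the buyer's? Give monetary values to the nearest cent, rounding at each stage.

CIF: the seller pays costs through ocean freight and marine insurance to the destination port.
Seller's account: goods 203079.74 + export clearance 426.67 + origin terminal 676.93 + freight 4291.92 + insurance 266.60 = 208741.86
Buyer's account: destination terminal 1123.76 + brokerage 422.43 + duty 2129.54 + delivery 546.42 = 4222.15

Seller: AUD 208741.86; buyer: AUD 4222.15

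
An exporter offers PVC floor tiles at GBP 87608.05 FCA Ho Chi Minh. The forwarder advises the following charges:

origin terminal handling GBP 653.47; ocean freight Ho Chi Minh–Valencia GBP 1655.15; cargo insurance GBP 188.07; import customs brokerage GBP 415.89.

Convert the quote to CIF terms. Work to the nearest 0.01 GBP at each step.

Not relevant to the conversion: brokerage — on the buyer under both terms; not part of either seller's price.
From FCA to CIF, the seller additionally bears: origin terminal, freight, insurance.
CIF price = 87608.05 + 653.47 + 1655.15 + 188.07 = 90104.74

CIF price: GBP 90104.74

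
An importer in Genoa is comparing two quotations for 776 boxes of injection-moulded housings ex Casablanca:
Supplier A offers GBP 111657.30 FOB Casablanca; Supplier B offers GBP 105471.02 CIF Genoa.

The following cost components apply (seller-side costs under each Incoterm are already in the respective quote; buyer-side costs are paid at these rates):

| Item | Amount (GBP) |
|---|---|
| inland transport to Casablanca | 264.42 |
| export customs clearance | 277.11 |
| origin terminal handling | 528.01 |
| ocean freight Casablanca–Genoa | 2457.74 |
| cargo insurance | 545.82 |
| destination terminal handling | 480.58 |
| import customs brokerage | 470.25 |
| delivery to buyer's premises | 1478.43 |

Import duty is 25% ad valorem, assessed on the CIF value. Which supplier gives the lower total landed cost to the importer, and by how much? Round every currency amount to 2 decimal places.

Supplier B is cheaper by GBP 11487.30

Supplier A (FOB):
CIF value = FOB price + freight + insurance = 111657.30 + 2457.74 + 545.82 = 114660.86
Import duty = 114660.86 × 25% = 28665.22
Buyer bears (A): 2457.74 + 545.82 + 480.58 + 470.25 + 1478.43 = 5432.82
Landed cost (A) = invoice 111657.30 + 5432.82 + duty 28665.22 = 145755.34
Supplier B (CIF):
The CIF price already equals the CIF value: 105471.02
Import duty = 105471.02 × 25% = 26367.76
Buyer bears (B): 480.58 + 470.25 + 1478.43 = 2429.26
Landed cost (B) = invoice 105471.02 + 2429.26 + duty 26367.76 = 134268.04
Difference = |145755.34 − 134268.04| = 11487.30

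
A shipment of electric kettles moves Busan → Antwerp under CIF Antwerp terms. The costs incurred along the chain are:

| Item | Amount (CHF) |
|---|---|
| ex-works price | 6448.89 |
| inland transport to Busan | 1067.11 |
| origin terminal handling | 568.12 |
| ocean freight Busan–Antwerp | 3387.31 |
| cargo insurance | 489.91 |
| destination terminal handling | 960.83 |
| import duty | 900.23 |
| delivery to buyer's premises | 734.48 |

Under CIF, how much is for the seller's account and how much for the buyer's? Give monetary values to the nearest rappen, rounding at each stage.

Seller: CHF 11961.34; buyer: CHF 2595.54

CIF: the seller pays costs through ocean freight and marine insurance to the destination port.
Seller's account: goods 6448.89 + inland to port 1067.11 + origin terminal 568.12 + freight 3387.31 + insurance 489.91 = 11961.34
Buyer's account: destination terminal 960.83 + duty 900.23 + delivery 734.48 = 2595.54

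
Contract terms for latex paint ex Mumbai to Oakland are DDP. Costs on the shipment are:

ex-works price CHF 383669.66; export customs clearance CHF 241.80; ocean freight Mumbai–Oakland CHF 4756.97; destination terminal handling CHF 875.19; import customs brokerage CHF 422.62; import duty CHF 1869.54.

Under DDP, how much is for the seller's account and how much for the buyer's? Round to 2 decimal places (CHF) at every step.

DDP: the seller bears all costs including import duty.
Seller's account: goods 383669.66 + export clearance 241.80 + freight 4756.97 + destination terminal 875.19 + brokerage 422.62 + duty 1869.54 = 391835.78
Buyer's account: 0.00

Seller: CHF 391835.78; buyer: CHF 0.00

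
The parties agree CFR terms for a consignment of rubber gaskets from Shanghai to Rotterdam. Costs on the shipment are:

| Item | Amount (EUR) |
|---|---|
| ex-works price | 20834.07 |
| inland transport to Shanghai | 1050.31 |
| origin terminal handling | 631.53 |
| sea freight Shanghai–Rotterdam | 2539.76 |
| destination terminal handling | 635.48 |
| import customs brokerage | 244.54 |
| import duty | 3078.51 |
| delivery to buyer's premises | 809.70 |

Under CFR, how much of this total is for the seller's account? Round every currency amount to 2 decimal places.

Seller's account: EUR 25055.67

CFR: the seller pays costs through ocean freight to the destination port, but not insurance.
Seller's account: goods 20834.07 + inland to port 1050.31 + origin terminal 631.53 + freight 2539.76 = 25055.67
Buyer's account: destination terminal 635.48 + brokerage 244.54 + duty 3078.51 + delivery 809.70 = 4768.23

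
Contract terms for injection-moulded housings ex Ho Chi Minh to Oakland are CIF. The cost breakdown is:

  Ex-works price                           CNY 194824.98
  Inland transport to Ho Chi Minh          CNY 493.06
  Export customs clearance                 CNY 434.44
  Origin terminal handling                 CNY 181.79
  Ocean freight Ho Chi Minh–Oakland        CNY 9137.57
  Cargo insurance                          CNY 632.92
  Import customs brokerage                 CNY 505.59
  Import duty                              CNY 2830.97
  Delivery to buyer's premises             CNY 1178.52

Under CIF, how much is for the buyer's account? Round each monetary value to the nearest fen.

CIF: the seller pays costs through ocean freight and marine insurance to the destination port.
Seller's account: goods 194824.98 + inland to port 493.06 + export clearance 434.44 + origin terminal 181.79 + freight 9137.57 + insurance 632.92 = 205704.76
Buyer's account: brokerage 505.59 + duty 2830.97 + delivery 1178.52 = 4515.08

Buyer's account: CNY 4515.08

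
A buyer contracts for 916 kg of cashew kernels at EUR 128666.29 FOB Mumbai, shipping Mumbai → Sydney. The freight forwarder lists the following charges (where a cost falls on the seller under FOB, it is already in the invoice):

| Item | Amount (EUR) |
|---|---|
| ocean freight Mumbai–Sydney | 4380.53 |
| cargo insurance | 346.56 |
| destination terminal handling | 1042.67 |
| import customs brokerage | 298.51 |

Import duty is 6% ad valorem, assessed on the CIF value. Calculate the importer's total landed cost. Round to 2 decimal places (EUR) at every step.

FOB: the seller bears costs until goods are on board at the origin port; the buyer bears freight, insurance and all costs thereafter.
CIF value = FOB price + freight + insurance = 128666.29 + 4380.53 + 346.56 = 133393.38
Import duty = 133393.38 × 6% = 8003.60
Buyer bears: freight 4380.53 + insurance 346.56 + destination terminal 1042.67 + brokerage 298.51 + duty 8003.60 = 14071.87
Landed cost = invoice 128666.29 + 14071.87 = 142738.16

Total landed cost: EUR 142738.16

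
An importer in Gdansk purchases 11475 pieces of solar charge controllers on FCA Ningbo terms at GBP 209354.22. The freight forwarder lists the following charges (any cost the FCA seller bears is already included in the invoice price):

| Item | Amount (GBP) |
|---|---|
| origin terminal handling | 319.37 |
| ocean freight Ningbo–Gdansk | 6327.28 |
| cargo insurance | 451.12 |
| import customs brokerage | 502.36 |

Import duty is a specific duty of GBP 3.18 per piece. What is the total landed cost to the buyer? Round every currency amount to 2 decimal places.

Total landed cost: GBP 253444.85

FCA: the seller delivers export-cleared goods to the carrier; the buyer bears costs from that point.
CIF value = FCA price + origin terminal + freight + insurance = 209354.22 + 319.37 + 6327.28 + 451.12 = 216451.99
Import duty = 11475 × 3.18 = 36490.50
Buyer bears: origin terminal 319.37 + freight 6327.28 + insurance 451.12 + brokerage 502.36 + duty 36490.50 = 44090.63
Landed cost = invoice 209354.22 + 44090.63 = 253444.85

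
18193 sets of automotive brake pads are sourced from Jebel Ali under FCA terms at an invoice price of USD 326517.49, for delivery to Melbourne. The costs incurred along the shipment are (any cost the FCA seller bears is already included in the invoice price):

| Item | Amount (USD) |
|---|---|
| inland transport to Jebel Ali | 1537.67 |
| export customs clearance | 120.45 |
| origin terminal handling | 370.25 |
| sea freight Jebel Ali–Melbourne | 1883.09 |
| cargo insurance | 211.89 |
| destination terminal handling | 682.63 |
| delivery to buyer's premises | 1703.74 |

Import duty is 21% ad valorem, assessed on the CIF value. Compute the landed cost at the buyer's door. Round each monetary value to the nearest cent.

FCA: the seller delivers export-cleared goods to the carrier; the buyer bears costs from that point.
Already in the invoice (seller's account under FCA): inland to port, export clearance — exclude.
CIF value = FCA price + origin terminal + freight + insurance = 326517.49 + 370.25 + 1883.09 + 211.89 = 328982.72
Import duty = 328982.72 × 21% = 69086.37
Buyer bears: origin terminal 370.25 + freight 1883.09 + insurance 211.89 + destination terminal 682.63 + delivery 1703.74 + duty 69086.37 = 73937.97
Landed cost = invoice 326517.49 + 73937.97 = 400455.46

Total landed cost: USD 400455.46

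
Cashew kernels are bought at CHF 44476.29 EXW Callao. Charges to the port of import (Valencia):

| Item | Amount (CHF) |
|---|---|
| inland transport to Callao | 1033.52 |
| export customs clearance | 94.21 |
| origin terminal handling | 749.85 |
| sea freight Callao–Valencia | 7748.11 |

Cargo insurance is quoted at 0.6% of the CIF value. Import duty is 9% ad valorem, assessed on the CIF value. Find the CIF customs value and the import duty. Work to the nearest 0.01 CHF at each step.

CIF value: CHF 54428.55; import duty: CHF 4898.57

Let C be the CIF value. C = EXW price + pre-shipment costs + freight + 0.6% × C
C − 0.6% × C = 44476.29 + 1033.52 + 94.21 + 749.85 + 7748.11
0.994 × C = 54101.98
C = 54101.98 / 0.994 = 54428.55
Insurance premium = 0.6% × 54428.55 = 326.57
Import duty = 54428.55 × 9% = 4898.57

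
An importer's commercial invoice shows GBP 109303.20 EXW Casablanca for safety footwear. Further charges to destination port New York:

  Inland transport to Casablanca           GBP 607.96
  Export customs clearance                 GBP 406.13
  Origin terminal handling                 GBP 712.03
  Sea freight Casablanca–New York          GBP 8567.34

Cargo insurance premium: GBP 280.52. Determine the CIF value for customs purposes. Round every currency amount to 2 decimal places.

CIF value: GBP 119877.18

CIF = EXW price + pre-shipment costs + freight + insurance
CIF = 109303.20 + 607.96 + 406.13 + 712.03 + 8567.34 + 280.52 = 119877.18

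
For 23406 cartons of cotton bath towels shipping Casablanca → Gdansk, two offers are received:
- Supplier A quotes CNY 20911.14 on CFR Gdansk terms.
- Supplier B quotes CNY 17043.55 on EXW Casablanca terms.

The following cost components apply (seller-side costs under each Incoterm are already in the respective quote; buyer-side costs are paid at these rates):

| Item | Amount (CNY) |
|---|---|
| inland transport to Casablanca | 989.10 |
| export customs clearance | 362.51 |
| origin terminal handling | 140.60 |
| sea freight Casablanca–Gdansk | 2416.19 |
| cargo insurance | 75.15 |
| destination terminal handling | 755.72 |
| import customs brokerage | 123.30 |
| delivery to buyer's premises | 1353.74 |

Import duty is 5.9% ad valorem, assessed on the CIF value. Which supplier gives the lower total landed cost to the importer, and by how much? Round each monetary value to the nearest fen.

Supplier A (CFR):
CIF value = CFR price + insurance = 20911.14 + 75.15 = 20986.29
Import duty = 20986.29 × 5.9% = 1238.19
Buyer bears (A): 75.15 + 755.72 + 123.30 + 1353.74 = 2307.91
Landed cost (A) = invoice 20911.14 + 2307.91 + duty 1238.19 = 24457.24
Supplier B (EXW):
CIF value = EXW price + inland to port + export clearance + origin terminal + freight + insurance = 17043.55 + 989.10 + 362.51 + 140.60 + 2416.19 + 75.15 = 21027.10
Import duty = 21027.10 × 5.9% = 1240.60
Buyer bears (B): 989.10 + 362.51 + 140.60 + 2416.19 + 75.15 + 755.72 + 123.30 + 1353.74 = 6216.31
Landed cost (B) = invoice 17043.55 + 6216.31 + duty 1240.60 = 24500.46
Difference = |24457.24 − 24500.46| = 43.22

Supplier A is cheaper by CNY 43.22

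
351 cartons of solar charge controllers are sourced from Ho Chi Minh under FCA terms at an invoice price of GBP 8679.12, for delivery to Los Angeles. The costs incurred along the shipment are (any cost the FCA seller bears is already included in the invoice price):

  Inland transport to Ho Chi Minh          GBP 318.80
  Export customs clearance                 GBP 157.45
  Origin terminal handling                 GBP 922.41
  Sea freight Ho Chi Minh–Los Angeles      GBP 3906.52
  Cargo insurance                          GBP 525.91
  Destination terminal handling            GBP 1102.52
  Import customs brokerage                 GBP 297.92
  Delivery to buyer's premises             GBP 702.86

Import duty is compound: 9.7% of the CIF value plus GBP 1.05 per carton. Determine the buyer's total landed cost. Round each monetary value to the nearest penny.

Total landed cost: GBP 17867.10

FCA: the seller delivers export-cleared goods to the carrier; the buyer bears costs from that point.
Already in the invoice (seller's account under FCA): inland to port, export clearance — exclude.
CIF value = FCA price + origin terminal + freight + insurance = 8679.12 + 922.41 + 3906.52 + 525.91 = 14033.96
Ad valorem component: 14033.96 × 9.7% = 1361.29
Specific component: 351 × 1.05 = 368.55
Import duty = 1361.29 + 368.55 = 1729.84
Buyer bears: origin terminal 922.41 + freight 3906.52 + insurance 525.91 + destination terminal 1102.52 + brokerage 297.92 + delivery 702.86 + duty 1729.84 = 9187.98
Landed cost = invoice 8679.12 + 9187.98 = 17867.10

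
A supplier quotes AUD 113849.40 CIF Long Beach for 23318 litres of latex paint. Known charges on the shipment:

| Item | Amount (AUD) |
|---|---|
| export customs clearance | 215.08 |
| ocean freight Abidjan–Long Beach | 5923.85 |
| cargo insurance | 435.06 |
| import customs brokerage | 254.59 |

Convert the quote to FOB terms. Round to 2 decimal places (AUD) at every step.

FOB price: AUD 107490.49

Not relevant to the conversion: export clearance — on the seller under both CIF and FOB; already in the CIF price and stays in the FOB price. brokerage — on the buyer under both terms; not part of either seller's price.
From CIF to FOB, the seller no longer bears: freight, insurance.
FOB price = 113849.40 − 5923.85 − 435.06 = 107490.49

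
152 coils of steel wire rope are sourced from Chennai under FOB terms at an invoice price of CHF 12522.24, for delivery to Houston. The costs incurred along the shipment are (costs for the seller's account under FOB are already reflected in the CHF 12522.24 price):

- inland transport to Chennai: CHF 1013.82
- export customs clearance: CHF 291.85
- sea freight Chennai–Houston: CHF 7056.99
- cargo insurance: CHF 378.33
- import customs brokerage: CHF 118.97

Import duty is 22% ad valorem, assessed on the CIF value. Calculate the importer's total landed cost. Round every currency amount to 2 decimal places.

FOB: the seller bears costs until goods are on board at the origin port; the buyer bears freight, insurance and all costs thereafter.
Already in the invoice (seller's account under FOB): inland to port, export clearance — exclude.
CIF value = FOB price + freight + insurance = 12522.24 + 7056.99 + 378.33 = 19957.56
Import duty = 19957.56 × 22% = 4390.66
Buyer bears: freight 7056.99 + insurance 378.33 + brokerage 118.97 + duty 4390.66 = 11944.95
Landed cost = invoice 12522.24 + 11944.95 = 24467.19

Total landed cost: CHF 24467.19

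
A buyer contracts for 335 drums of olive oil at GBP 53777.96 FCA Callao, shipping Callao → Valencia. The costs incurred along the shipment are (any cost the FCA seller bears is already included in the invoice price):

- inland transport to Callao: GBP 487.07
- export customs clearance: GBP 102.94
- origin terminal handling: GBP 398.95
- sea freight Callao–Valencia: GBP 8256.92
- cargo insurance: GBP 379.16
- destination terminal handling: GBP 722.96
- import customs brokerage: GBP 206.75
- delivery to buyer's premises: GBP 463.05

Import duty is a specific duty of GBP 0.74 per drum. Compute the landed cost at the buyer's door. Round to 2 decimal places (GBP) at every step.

Total landed cost: GBP 64453.65

FCA: the seller delivers export-cleared goods to the carrier; the buyer bears costs from that point.
Already in the invoice (seller's account under FCA): inland to port, export clearance — exclude.
CIF value = FCA price + origin terminal + freight + insurance = 53777.96 + 398.95 + 8256.92 + 379.16 = 62812.99
Import duty = 335 × 0.74 = 247.90
Buyer bears: origin terminal 398.95 + freight 8256.92 + insurance 379.16 + destination terminal 722.96 + brokerage 206.75 + delivery 463.05 + duty 247.90 = 10675.69
Landed cost = invoice 53777.96 + 10675.69 = 64453.65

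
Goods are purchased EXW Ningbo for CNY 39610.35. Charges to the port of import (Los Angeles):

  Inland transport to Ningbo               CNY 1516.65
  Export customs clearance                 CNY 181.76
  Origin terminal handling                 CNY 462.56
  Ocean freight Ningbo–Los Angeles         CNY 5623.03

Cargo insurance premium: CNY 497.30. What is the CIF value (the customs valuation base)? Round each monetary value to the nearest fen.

CIF = EXW price + pre-shipment costs + freight + insurance
CIF = 39610.35 + 1516.65 + 181.76 + 462.56 + 5623.03 + 497.30 = 47891.65

CIF value: CNY 47891.65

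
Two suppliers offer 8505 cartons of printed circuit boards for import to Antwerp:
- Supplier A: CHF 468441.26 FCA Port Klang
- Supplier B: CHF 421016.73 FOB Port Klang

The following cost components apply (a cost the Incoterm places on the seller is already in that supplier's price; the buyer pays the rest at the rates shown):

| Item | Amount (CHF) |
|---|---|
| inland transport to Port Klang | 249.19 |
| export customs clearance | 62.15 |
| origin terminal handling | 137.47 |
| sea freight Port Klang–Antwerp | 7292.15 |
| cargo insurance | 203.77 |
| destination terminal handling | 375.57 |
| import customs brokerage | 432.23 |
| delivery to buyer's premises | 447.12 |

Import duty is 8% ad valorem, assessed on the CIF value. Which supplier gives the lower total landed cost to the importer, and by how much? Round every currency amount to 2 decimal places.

Supplier B is cheaper by CHF 51366.96

Supplier A (FCA):
CIF value = FCA price + origin terminal + freight + insurance = 468441.26 + 137.47 + 7292.15 + 203.77 = 476074.65
Import duty = 476074.65 × 8% = 38085.97
Buyer bears (A): 137.47 + 7292.15 + 203.77 + 375.57 + 432.23 + 447.12 = 8888.31
Landed cost (A) = invoice 468441.26 + 8888.31 + duty 38085.97 = 515415.54
Supplier B (FOB):
CIF value = FOB price + freight + insurance = 421016.73 + 7292.15 + 203.77 = 428512.65
Import duty = 428512.65 × 8% = 34281.01
Buyer bears (B): 7292.15 + 203.77 + 375.57 + 432.23 + 447.12 = 8750.84
Landed cost (B) = invoice 421016.73 + 8750.84 + duty 34281.01 = 464048.58
Difference = |515415.54 − 464048.58| = 51366.96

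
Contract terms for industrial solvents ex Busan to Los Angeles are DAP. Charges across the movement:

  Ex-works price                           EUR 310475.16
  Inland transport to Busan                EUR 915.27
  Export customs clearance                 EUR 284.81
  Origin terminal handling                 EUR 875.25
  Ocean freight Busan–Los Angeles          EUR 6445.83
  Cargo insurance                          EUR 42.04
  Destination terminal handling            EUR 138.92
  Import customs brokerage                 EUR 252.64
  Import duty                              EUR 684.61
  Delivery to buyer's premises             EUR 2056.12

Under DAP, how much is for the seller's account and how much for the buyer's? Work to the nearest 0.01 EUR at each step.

DAP: the seller bears all costs to the named destination except import duty and clearance.
Seller's account: goods 310475.16 + inland to port 915.27 + export clearance 284.81 + origin terminal 875.25 + freight 6445.83 + insurance 42.04 + destination terminal 138.92 + delivery 2056.12 = 321233.40
Buyer's account: brokerage 252.64 + duty 684.61 = 937.25

Seller: EUR 321233.40; buyer: EUR 937.25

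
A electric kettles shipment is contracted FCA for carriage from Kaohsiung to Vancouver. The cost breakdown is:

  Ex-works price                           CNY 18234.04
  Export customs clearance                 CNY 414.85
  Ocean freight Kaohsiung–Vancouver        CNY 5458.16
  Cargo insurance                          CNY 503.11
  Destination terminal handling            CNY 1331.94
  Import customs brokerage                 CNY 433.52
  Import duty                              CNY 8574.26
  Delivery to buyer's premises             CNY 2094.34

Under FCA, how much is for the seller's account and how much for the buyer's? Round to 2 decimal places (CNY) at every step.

Seller: CNY 18648.89; buyer: CNY 18395.33

FCA: the seller delivers export-cleared goods to the carrier; the buyer bears costs from that point.
Seller's account: goods 18234.04 + export clearance 414.85 = 18648.89
Buyer's account: freight 5458.16 + insurance 503.11 + destination terminal 1331.94 + brokerage 433.52 + duty 8574.26 + delivery 2094.34 = 18395.33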